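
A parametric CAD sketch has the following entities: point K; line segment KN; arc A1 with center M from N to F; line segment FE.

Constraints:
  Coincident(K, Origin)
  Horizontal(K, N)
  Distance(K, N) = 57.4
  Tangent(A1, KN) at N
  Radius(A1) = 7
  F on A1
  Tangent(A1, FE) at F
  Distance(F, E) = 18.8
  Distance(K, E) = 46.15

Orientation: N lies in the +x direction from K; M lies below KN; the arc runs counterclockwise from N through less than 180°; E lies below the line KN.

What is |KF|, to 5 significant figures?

51.495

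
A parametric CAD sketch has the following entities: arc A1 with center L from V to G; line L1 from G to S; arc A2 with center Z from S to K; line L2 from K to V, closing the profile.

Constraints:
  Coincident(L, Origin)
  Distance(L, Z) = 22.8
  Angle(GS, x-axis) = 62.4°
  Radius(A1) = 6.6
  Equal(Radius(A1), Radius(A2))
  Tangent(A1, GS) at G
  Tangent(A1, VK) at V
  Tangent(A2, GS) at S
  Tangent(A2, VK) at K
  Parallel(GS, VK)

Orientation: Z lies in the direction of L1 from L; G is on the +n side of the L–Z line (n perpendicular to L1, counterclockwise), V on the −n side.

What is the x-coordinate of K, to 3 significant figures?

16.4

The slot axis is L1's direction at 62.4°, so u = (cos 62.4°, sin 62.4°) = (0.463, 0.886) and n = (−sin 62.4°, cos 62.4°) = (-0.886, 0.463). L is at the origin and Z lies 22.8 along u from L, so Z = 22.8·u = (10.6, 20.2). Tangency of A1 to both parallel lines with radius 6.6 puts G and V at L ± 6.6·n: G = (-5.85, 3.06), V = (5.85, -3.06). Equal radii place S and K the same way about Z: S = Z + 6.6·n = (4.71, 23.3), K = Z − 6.6·n = (16.4, 17.1). So K.x = 16.4.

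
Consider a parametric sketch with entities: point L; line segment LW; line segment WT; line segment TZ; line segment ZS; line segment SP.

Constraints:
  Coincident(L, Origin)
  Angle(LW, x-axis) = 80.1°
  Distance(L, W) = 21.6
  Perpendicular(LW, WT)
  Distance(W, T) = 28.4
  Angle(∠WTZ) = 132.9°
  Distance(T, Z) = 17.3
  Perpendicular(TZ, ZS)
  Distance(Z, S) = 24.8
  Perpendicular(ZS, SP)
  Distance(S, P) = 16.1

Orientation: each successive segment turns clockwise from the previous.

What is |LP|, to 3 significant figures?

11.7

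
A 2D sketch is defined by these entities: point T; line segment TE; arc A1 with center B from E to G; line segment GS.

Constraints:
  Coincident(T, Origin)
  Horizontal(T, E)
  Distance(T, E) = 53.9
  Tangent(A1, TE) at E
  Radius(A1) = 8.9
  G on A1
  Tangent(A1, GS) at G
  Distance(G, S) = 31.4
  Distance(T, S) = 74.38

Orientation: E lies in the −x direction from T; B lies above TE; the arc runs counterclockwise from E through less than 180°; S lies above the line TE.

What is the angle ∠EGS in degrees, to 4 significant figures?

119.5°

Checks: |BG| = 8.900 ✓; ∠(BG, GS) = 90.00° ✓; |GS| = 31.40 ✓; |TS| = 74.38 ✓.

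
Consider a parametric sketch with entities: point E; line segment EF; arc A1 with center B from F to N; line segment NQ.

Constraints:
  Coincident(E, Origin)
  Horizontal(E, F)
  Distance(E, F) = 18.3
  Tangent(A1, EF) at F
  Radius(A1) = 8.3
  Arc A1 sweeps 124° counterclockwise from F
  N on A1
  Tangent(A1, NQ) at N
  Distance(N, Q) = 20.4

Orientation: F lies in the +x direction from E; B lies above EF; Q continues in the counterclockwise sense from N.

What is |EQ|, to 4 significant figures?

32.88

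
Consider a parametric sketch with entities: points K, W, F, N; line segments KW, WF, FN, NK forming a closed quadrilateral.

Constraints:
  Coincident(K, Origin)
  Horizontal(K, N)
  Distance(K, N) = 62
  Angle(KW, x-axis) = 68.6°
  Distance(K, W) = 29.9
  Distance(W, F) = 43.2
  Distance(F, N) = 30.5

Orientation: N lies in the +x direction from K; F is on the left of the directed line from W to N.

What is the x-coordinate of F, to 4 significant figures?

54.08

Checks: |WF| = 43.20 ✓; |FN| = 30.50 ✓.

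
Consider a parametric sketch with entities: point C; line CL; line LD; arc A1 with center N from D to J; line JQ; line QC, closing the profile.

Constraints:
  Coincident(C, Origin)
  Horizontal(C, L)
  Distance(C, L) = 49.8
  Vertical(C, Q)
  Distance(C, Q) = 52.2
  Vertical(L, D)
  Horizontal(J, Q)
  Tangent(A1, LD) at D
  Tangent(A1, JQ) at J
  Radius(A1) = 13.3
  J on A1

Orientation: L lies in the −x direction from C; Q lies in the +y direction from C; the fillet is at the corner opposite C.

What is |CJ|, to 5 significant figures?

63.695

The virtual corner opposite C is at (-49.800, 52.200). Tangency of A1 to LD means the radius ND is perpendicular to LD and tangency of A1 to JQ means the radius NJ is perpendicular to JQ, with radius 13.3, so the center N sits 13.3 in from both sides at N = (-36.500, 38.900). That places the tangent points at D = (-49.800, 38.900) on LD and J = (-36.500, 52.200) on JQ. Then |CJ| = |J − C| = 63.695.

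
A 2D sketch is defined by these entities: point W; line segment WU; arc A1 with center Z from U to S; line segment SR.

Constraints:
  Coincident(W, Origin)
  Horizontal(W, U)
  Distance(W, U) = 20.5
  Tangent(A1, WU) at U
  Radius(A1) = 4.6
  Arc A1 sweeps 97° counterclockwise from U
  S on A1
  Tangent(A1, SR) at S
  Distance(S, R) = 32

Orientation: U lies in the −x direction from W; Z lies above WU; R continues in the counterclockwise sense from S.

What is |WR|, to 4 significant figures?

41.91

W is at the origin; WU is horizontal with |WU| = 20.5 and U on the −x side, so U = (-20.50, 0.000). Tangency of A1 to WU means the radius ZU is perpendicular to WU, so Z = U + (0, 4.6) = (-20.50, 4.600). On A1, U sits at bearing -90° from Z; a 97° counterclockwise sweep puts S at bearing 7°, so S = Z + 4.6·(cos 7°, sin 7°) = (-15.93, 5.161). A1 meets SR tangentially, so ZS is at right angles to SR, so SR runs along (−sin 7°, cos 7°); with |SR| = 32.0, R = (-19.83, 36.92). Then |WR| = |R − W| = 41.91.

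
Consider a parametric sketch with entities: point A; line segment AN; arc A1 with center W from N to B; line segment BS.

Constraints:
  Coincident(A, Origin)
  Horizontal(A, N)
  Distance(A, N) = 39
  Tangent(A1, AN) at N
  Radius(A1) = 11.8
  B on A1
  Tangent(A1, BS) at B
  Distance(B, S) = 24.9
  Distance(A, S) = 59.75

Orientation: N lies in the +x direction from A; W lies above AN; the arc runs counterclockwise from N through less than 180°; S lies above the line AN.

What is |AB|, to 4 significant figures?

52.50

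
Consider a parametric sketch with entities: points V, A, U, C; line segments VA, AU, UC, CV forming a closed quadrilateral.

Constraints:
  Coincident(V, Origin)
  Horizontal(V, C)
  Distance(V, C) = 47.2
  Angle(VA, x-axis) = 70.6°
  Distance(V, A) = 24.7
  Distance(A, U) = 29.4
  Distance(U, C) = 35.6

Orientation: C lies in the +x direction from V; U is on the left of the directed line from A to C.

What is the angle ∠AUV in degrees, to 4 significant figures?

22.63°

Checks: |AU| = 29.40 ✓; |UC| = 35.60 ✓.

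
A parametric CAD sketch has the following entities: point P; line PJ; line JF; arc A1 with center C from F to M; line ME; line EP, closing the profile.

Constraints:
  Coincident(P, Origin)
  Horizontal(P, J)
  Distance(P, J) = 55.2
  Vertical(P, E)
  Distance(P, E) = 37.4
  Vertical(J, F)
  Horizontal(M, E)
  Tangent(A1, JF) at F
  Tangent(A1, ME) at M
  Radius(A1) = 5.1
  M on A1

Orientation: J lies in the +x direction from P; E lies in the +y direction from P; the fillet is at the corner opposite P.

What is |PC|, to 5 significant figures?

59.610

P is at the origin; PJ is horizontal with |PJ| = 55.2 and J on the +x side, so J = (55.200, 0.0000). P and E share the same x with |PE| = 37.4 and E on the +y side, so E = (0.0000, 37.400). The virtual corner opposite P is at (55.200, 37.400). Since A1 is tangent to JF there, CF ⟂ JF and A1 meets ME tangentially, so CM is at right angles to ME, with radius 5.1, so the center C sits 5.1 in from both sides at C = (50.100, 32.300). Then |PC| = |C − P| = 59.610.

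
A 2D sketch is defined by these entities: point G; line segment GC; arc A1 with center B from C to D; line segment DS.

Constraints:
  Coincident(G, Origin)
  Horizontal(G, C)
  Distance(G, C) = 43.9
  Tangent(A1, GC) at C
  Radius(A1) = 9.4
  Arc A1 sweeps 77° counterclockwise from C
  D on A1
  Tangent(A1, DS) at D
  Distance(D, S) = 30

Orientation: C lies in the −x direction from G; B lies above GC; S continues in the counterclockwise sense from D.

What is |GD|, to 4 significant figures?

35.50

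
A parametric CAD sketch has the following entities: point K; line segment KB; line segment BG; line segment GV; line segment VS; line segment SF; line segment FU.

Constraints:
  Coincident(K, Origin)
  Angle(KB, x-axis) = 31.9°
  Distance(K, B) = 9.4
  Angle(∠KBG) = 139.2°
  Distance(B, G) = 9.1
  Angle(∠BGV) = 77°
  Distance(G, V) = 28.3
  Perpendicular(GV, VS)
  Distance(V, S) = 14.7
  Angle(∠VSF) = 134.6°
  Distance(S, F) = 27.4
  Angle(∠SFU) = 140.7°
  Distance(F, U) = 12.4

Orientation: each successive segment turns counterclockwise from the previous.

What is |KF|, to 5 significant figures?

19.539

K is at the origin; KB runs at 31.9° with length 9.4, so B = (7.9803, 4.9673). ∠KBG = 139.2° gives BG at 72.700° from the x-axis; with |BG| = 9.1, G = (10.686, 13.656). ∠BGV = 77.0° gives GV at 175.70° from the x-axis; with |GV| = 28.3, V = (-17.534, 15.778). GV ⟂ VS, so VS runs at -94.300°; with |VS| = 14.7, S = (-18.636, 1.1189). ∠VSF = 134.6° gives SF at -48.900° from the x-axis; with |SF| = 27.4, F = (-0.62400, -19.529). Then |KF| = |F − K| = 19.539.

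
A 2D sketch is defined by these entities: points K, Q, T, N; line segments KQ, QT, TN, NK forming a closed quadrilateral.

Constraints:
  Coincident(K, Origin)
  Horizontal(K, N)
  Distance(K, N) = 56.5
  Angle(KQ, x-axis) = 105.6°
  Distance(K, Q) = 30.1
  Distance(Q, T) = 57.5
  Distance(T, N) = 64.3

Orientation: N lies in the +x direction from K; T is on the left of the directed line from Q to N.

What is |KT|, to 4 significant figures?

73.19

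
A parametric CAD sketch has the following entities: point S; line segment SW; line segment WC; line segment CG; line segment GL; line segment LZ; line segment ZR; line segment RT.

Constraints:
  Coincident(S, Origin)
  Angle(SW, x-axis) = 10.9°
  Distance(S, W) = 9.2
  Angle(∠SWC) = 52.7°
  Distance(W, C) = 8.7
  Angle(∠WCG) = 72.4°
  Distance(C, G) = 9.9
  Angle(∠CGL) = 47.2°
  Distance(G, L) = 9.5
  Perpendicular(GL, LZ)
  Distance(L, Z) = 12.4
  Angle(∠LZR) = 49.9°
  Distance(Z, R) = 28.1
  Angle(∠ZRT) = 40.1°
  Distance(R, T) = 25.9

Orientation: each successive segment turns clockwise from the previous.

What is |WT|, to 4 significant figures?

6.120

S is at the origin; SW runs at 10.9° with length 9.2, so W = (9.034, 1.740). ∠SWC = 52.7° gives WC at -116.4° from the x-axis; with |WC| = 8.7, C = (5.166, -6.053). ∠WCG = 72.4° gives CG at 136.0° from the x-axis; with |CG| = 9.9, G = (-1.956, 0.8241). ∠CGL = 47.2° gives GL at 3.200° from the x-axis; with |GL| = 9.5, L = (7.529, 1.354). GL is perpendicular to LZ, so LZ runs at -86.80°; with |LZ| = 12.4, Z = (8.222, -11.03). ∠LZR = 49.9° gives ZR at 143.1° from the x-axis; with |ZR| = 28.1, R = (-14.25, 5.846). ∠ZRT = 40.1° gives RT at 3.200° from the x-axis; with |RT| = 25.9, T = (11.61, 7.291). Then |WT| = |T − W| = 6.120.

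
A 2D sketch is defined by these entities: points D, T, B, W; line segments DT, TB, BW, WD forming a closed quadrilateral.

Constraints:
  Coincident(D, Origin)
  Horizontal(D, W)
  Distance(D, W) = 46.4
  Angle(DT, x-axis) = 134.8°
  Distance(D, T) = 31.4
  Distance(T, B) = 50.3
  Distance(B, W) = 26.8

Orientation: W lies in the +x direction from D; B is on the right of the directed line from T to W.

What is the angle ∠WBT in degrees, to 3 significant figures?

136°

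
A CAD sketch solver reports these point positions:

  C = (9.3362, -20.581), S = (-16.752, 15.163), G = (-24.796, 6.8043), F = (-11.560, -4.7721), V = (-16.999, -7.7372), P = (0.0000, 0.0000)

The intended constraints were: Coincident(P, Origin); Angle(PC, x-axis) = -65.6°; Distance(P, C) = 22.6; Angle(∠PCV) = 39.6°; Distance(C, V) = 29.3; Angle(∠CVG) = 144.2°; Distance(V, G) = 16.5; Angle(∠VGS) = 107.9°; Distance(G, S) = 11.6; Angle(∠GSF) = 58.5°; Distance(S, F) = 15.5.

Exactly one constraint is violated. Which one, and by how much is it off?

Distance(S, F) = 15.5 — off by 5.10.

P = (0.00, 0.00) ✓; PC at -65.60° ✓; |PC| = 22.60 ✓; ∠PCV = 39.60° ✓; |CV| = 29.30 ✓; ∠CVG = 144.2° ✓; |VG| = 16.50 ✓; ∠VGS = 107.9° ✓; |GS| = 11.60 ✓; ∠GSF = 58.50° ✓; |SF| = 20.60 ✗.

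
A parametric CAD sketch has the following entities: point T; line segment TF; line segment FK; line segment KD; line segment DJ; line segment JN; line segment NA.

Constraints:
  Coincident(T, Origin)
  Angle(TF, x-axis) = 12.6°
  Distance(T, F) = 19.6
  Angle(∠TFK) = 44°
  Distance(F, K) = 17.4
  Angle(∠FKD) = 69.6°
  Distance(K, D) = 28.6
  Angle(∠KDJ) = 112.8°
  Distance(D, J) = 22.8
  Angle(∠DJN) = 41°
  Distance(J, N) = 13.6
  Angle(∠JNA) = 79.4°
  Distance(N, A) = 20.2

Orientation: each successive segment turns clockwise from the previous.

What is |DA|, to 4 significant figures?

8.810

T is at the origin; TF runs at 12.6° with length 19.6, so F = (19.13, 4.276). ∠TFK = 44.0° gives FK at -123.4° from the x-axis; with |FK| = 17.4, K = (9.550, -10.25). ∠FKD = 69.6° gives KD at 126.2° from the x-axis; with |KD| = 28.6, D = (-7.342, 12.83). ∠KDJ = 112.8° gives DJ at 59.00° from the x-axis; with |DJ| = 22.8, J = (4.401, 32.37). ∠DJN = 41.0° gives JN at -80.00° from the x-axis; with |JN| = 13.6, N = (6.763, 18.98). ∠JNA = 79.4° gives NA at 179.4° from the x-axis; with |NA| = 20.2, A = (-13.44, 19.19). Then |DA| = |A − D| = 8.810.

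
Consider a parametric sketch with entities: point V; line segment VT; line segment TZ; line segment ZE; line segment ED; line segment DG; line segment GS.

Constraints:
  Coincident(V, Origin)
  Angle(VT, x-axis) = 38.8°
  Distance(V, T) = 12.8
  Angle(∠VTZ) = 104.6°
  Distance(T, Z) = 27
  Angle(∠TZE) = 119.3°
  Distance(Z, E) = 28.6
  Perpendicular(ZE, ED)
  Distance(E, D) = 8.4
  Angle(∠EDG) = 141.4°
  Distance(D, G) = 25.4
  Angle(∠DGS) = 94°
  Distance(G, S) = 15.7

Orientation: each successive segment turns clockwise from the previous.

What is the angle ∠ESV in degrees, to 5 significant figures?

140.18°

V is at the origin; VT runs at 38.8° with length 12.8, so T = (9.9755, 8.0205). ∠VTZ = 104.6° gives TZ at -36.600° from the x-axis; with |TZ| = 27.0, Z = (31.652, -8.0775). ∠TZE = 119.3° gives ZE at -97.300° from the x-axis; with |ZE| = 28.6, E = (28.018, -36.446). ZE is perpendicular to ED, so ED runs at 172.70°; with |ED| = 8.4, D = (19.686, -35.378). ∠EDG = 141.4° gives DG at 134.10° from the x-axis; with |DG| = 25.4, G = (2.0095, -17.138). ∠DGS = 94.0° gives GS at 48.100° from the x-axis; with |GS| = 15.7, S = (12.494, -5.4523). Then cos ∠ESV = SE·SV / (|SE||SV|), giving 140.18°.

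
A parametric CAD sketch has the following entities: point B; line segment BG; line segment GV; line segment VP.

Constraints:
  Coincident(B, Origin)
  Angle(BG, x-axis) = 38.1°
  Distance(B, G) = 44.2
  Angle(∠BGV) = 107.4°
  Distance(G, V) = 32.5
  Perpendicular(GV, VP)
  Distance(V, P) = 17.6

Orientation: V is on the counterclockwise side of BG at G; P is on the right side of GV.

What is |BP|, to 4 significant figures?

75.26

B is at the origin; BG runs at 38.1° with length 44.2, so G = 44.2·(cos 38.1°, sin 38.1°) = (34.78, 27.27). ∠BGV = 107.4°, so GV runs at 38.1° + (180° − 107.4°) = 110.7° from the x-axis; with |GV| = 32.5, V = G + 32.5·(cos 110.7°, sin 110.7°) = (23.29, 57.67). GV ⟂ VP; with |VP| = 17.6 on the right of GV, P = V + 17.6·(0.9354, 0.3535) = (39.76, 63.90). Then |BP| = |P − B| = 75.26.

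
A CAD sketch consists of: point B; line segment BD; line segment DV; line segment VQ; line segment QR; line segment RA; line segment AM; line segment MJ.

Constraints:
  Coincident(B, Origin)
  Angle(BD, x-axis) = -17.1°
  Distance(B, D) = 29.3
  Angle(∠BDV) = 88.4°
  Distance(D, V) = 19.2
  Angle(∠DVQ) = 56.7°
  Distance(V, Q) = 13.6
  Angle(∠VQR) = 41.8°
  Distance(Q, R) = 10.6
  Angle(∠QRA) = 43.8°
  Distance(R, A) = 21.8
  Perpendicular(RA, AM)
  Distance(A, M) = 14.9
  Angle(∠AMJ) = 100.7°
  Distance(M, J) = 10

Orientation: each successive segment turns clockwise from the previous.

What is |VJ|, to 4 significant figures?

23.60

B is at the origin; BD runs at -17.1° with length 29.3, so D = (28.00, -8.615). ∠BDV = 88.4° gives DV at -108.7° from the x-axis; with |DV| = 19.2, V = (21.85, -26.80). ∠DVQ = 56.7° gives VQ at 128.0° from the x-axis; with |VQ| = 13.6, Q = (13.48, -16.08). ∠VQR = 41.8° gives QR at -10.20° from the x-axis; with |QR| = 10.6, R = (23.91, -17.96). ∠QRA = 43.8° gives RA at -146.4° from the x-axis; with |RA| = 21.8, A = (5.751, -30.03). The perpendicularity gives AM at right angles to RA, so AM runs at 123.6°; with |AM| = 14.9, M = (-2.495, -17.62). ∠AMJ = 100.7° gives MJ at 44.30° from the x-axis; with |MJ| = 10.0, J = (4.662, -10.63). Then |VJ| = |J − V| = 23.60.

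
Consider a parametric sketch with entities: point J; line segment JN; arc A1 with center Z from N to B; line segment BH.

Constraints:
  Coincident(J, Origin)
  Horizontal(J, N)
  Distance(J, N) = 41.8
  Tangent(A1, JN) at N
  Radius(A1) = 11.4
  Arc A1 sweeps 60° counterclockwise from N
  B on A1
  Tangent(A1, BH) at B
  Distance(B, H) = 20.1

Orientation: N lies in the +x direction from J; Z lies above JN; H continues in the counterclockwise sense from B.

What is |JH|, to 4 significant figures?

65.91

J is at the origin; J and N share the same y with |JN| = 41.8 and N on the +x side, so N = (41.80, 0.000). The tangent condition forces ZN to be normal to JN, so Z = N + (0, 11.4) = (41.80, 11.40). On A1, N sits at bearing -90° from Z; a 60° counterclockwise sweep puts B at bearing -30°, so B = Z + 11.4·(cos -30°, sin -30°) = (51.67, 5.700). Tangency of A1 to BH means the radius ZB is perpendicular to BH, so BH runs along (−sin -30°, cos -30°); with |BH| = 20.1, H = (61.72, 23.11). Then |JH| = |H − J| = 65.91.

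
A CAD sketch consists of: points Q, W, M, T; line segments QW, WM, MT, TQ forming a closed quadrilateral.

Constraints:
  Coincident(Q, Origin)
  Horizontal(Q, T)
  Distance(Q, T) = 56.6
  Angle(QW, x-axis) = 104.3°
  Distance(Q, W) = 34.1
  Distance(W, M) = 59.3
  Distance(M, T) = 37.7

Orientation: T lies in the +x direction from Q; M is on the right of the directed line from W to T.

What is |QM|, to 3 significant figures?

28.8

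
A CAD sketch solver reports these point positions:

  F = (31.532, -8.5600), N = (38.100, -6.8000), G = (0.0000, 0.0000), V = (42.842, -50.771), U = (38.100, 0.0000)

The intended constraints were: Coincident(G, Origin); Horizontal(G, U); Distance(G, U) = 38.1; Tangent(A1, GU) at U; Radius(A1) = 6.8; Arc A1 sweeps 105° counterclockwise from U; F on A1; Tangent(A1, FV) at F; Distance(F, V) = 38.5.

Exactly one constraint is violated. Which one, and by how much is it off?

Distance(F, V) = 38.5 — off by 5.20.

G = (0.00, 0.00) ✓; G.y = 0.00, U.y = 0.00 ✓; |GU| = 38.10 ✓; ∠(NU, UG) = 90.00° ✓; |NU| = 6.800 ✓; bearing(N→F) − bearing(N→U) = 105.0° ✓; |NF| = 6.800 ✓; ∠(NF, FV) = 90.00° ✓; |FV| = 43.70 ✗.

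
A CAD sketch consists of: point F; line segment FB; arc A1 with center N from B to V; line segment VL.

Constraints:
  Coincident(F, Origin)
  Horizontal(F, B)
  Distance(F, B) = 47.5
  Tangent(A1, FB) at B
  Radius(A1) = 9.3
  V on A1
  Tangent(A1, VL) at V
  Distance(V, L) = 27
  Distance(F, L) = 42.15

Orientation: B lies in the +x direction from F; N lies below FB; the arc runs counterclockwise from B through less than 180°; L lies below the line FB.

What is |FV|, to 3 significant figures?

39.3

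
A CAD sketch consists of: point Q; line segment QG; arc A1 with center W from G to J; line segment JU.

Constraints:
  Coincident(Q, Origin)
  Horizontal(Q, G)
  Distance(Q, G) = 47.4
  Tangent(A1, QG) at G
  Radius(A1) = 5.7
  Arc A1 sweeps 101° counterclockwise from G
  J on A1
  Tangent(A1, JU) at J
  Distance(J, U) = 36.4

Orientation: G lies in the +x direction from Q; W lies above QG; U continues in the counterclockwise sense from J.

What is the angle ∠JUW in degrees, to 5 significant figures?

8.8999°

On A1, G sits at bearing -90° from W; a 101° counterclockwise sweep puts J at bearing 11°, so J = W + 5.7·(cos 11°, sin 11°) = (52.995, 6.7876). Tangency of A1 to JU means the radius WJ is perpendicular to JU, so JU runs along (−sin 11°, cos 11°); with |JU| = 36.4, U = (46.050, 42.519). Then cos ∠JUW = UJ·UW / (|UJ||UW|), giving 8.8999°.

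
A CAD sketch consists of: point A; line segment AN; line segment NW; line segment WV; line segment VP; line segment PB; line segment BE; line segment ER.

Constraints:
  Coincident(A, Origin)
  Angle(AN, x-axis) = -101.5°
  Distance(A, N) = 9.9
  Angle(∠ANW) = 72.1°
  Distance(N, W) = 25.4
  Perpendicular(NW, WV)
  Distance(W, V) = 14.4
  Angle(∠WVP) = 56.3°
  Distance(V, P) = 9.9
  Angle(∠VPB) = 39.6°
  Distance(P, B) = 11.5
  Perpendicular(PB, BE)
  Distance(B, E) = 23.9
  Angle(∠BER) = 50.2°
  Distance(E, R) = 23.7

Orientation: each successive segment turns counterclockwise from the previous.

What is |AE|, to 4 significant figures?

35.67

A is at the origin; AN runs at -101.5° with length 9.9, so N = (-1.974, -9.701). ∠ANW = 72.1° gives NW at 6.400° from the x-axis; with |NW| = 25.4, W = (23.27, -6.870). NW is perpendicular to WV, so WV runs at 96.40°; with |WV| = 14.4, V = (21.66, 7.440). ∠WVP = 56.3° gives VP at -139.9° from the x-axis; with |VP| = 9.9, P = (14.09, 1.063). ∠VPB = 39.6° gives PB at 0.5000° from the x-axis; with |PB| = 11.5, B = (25.59, 1.164). PB is perpendicular to BE, so BE runs at 90.50°; with |BE| = 23.9, E = (25.38, 25.06). Then |AE| = |E − A| = 35.67.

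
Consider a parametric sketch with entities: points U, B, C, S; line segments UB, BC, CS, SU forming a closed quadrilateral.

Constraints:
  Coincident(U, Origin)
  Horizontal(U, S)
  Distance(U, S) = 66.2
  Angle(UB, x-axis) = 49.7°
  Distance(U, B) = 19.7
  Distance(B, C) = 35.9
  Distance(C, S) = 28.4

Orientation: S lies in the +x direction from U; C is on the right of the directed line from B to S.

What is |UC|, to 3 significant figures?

40.4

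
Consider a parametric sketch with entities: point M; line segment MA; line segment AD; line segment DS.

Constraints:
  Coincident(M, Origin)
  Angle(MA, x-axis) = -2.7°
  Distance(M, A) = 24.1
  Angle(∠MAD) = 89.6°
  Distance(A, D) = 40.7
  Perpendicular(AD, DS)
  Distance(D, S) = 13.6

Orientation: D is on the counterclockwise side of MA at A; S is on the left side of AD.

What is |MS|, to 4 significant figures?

41.87

M is at the origin; MA runs at -2.7° with length 24.1, so A = 24.1·(cos -2.7°, sin -2.7°) = (24.07, -1.135). ∠MAD = 89.6°, so AD runs at -2.7° + (180° − 89.6°) = 87.70° from the x-axis; with |AD| = 40.7, D = A + 40.7·(cos 87.70°, sin 87.70°) = (25.71, 39.53). AD is perpendicular to DS; with |DS| = 13.6 on the left of AD, S = D + 13.6·(-0.9992, 0.04013) = (12.12, 40.08). Then |MS| = |S − M| = 41.87.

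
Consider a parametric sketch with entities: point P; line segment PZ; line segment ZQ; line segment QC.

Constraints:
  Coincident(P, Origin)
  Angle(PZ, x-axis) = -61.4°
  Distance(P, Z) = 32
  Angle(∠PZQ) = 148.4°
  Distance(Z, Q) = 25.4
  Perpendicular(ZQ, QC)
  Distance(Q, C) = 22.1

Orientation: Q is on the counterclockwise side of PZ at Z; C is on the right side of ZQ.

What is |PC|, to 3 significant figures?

65.4

P is at the origin; PZ runs at -61.4° with length 32.0, so Z = 32.0·(cos -61.4°, sin -61.4°) = (15.3, -28.1). ∠PZQ = 148.4°, so ZQ runs at -61.4° + (180° − 148.4°) = -29.8° from the x-axis; with |ZQ| = 25.4, Q = Z + 25.4·(cos -29.8°, sin -29.8°) = (37.4, -40.7). The perpendicularity gives QC at right angles to ZQ; with |QC| = 22.1 on the right of ZQ, C = Q + 22.1·(-0.497, -0.868) = (26.4, -59.9). Then |PC| = |C − P| = 65.4.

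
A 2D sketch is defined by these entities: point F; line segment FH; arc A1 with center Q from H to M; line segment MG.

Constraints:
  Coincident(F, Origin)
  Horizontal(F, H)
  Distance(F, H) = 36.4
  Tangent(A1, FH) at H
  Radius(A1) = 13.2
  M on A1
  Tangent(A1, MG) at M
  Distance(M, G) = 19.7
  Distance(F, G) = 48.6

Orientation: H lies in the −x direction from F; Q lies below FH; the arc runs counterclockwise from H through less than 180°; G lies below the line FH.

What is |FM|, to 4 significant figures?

51.03

Checks: |QM| = 13.20 ✓; ∠(QM, MG) = 90.00° ✓; |MG| = 19.70 ✓; |FG| = 48.60 ✓.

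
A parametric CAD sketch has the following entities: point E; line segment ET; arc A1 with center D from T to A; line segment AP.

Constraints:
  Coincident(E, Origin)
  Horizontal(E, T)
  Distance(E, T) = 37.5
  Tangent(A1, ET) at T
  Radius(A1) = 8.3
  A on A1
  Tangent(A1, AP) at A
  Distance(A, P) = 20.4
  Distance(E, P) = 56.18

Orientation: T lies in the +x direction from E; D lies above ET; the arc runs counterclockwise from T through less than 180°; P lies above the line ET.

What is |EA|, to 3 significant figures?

46.2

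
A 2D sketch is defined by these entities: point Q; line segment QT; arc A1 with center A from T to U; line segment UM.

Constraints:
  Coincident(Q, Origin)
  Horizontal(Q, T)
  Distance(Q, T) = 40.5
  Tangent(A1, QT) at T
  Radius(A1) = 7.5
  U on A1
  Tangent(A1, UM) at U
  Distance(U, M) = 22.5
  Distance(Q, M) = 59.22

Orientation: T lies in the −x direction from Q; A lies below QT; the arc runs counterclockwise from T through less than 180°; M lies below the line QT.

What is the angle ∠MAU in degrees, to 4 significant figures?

71.57°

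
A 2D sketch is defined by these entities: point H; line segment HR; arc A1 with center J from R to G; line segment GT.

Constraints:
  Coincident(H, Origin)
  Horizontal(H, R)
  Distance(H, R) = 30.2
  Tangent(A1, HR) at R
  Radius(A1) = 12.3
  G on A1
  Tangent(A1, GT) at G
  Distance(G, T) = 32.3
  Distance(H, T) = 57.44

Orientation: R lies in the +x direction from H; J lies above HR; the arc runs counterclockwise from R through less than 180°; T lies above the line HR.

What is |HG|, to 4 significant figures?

44.85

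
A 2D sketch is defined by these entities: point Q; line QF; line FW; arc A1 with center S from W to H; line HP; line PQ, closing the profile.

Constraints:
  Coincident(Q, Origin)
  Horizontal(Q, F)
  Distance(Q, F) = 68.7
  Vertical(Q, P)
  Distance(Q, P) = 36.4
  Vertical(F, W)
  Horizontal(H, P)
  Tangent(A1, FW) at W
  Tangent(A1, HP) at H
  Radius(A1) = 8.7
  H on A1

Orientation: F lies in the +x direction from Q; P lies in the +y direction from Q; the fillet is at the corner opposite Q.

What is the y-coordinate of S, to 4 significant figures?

27.70

Q is at the origin; QF is horizontal with |QF| = 68.7 and F on the +x side, so F = (68.70, 0.000). QP is vertical with |QP| = 36.4 and P on the +y side, so P = (0.000, 36.40). The virtual corner opposite Q is at (68.70, 36.40). A1 meets FW tangentially, so SW is at right angles to FW and since A1 is tangent to HP there, SH ⟂ HP, with radius 8.7, so the center S sits 8.7 in from both sides at S = (60.00, 27.70). So S.y = 27.70.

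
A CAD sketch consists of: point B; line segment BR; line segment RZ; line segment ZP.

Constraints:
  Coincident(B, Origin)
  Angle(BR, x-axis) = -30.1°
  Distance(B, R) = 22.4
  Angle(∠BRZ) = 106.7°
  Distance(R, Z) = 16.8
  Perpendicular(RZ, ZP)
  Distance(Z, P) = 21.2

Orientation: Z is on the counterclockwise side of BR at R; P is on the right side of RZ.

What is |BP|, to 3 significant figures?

48.6

∠BRZ = 106.7°, so RZ runs at -30.1° + (180° − 106.7°) = 43.2° from the x-axis; with |RZ| = 16.8, Z = R + 16.8·(cos 43.2°, sin 43.2°) = (31.6, 0.267). RZ is perpendicular to ZP; with |ZP| = 21.2 on the right of RZ, P = Z + 21.2·(0.685, -0.729) = (46.1, -15.2). Then |BP| = |P − B| = 48.6.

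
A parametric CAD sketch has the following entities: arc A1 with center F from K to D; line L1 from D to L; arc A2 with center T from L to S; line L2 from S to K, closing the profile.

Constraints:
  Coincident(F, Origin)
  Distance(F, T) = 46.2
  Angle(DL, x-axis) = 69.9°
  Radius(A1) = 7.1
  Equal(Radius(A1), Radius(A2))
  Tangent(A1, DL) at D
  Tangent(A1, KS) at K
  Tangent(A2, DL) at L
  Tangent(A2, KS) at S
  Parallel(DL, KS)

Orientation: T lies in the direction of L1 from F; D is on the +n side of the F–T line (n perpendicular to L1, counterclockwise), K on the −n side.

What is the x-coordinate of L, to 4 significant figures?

9.210

Tangency of A1 to both parallel lines with radius 7.1 puts D and K at F ± 7.1·n: D = (-6.668, 2.440), K = (6.668, -2.440). Equal radii place L and S the same way about T: L = T + 7.1·n = (9.210, 45.83), S = T − 7.1·n = (22.54, 40.95). So L.x = 9.210.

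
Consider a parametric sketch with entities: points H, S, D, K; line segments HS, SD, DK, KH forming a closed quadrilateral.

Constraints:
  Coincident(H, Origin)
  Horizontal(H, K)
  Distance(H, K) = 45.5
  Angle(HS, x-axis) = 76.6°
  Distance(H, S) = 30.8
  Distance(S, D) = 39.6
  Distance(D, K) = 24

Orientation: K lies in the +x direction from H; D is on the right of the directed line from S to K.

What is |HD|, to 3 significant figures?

23.4

H is at the origin; H and K share the same y with |HK| = 45.5 and K in +x, so K = (45.5, 0). HS runs at 76.6° with |HS| = 30.8, so S = (7.14, 30.0). D is determined by |SD| = 39.6 and |DK| = 24.0 together: it lies at the intersection of circle(S, 39.6) and circle(K, 24.0). With |SK| = 48.7, the foot of the radical line on SK is 34.5 from S and the perpendicular offset is √(39.6² − 34.5²) = 19.4. Taking the right-of-SK solution: D = (22.4, -6.57).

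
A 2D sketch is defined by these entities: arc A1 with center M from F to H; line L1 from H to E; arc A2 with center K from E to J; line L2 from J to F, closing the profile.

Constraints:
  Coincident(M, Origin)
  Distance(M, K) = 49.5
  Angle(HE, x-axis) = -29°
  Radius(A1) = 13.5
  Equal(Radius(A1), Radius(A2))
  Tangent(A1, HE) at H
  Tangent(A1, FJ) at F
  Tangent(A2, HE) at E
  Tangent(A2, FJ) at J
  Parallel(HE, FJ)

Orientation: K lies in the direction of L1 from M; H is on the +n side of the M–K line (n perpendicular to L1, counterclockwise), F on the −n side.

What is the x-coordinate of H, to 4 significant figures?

6.545

The slot axis is L1's direction at -29.0°, so u = (cos -29.0°, sin -29.0°) = (0.8746, -0.4848) and n = (−sin -29.0°, cos -29.0°) = (0.4848, 0.8746). M is at the origin and K lies 49.5 along u from M, so K = 49.5·u = (43.29, -24.00). Tangency of A1 to both parallel lines with radius 13.5 puts H and F at M ± 13.5·n: H = (6.545, 11.81), F = (-6.545, -11.81). So H.x = 6.545.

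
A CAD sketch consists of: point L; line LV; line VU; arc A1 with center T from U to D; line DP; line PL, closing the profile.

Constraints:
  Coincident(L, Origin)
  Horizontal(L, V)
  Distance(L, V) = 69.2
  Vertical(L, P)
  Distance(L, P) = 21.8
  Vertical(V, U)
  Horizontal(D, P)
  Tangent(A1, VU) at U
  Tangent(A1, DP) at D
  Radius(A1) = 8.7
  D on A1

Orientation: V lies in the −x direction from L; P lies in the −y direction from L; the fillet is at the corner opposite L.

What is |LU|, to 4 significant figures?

70.43

L is at the origin; LV is horizontal with |LV| = 69.2 and V on the −x side, so V = (-69.20, 0.000). LP is vertical with |LP| = 21.8 and P on the −y side, so P = (0.000, -21.80). The virtual corner opposite L is at (-69.20, -21.80). The tangent condition forces TU to be normal to VU and the tangent condition forces TD to be normal to DP, with radius 8.7, so the center T sits 8.7 in from both sides at T = (-60.50, -13.10). That places the tangent points at U = (-69.20, -13.10) on VU and D = (-60.50, -21.80) on DP. Then |LU| = |U − L| = 70.43.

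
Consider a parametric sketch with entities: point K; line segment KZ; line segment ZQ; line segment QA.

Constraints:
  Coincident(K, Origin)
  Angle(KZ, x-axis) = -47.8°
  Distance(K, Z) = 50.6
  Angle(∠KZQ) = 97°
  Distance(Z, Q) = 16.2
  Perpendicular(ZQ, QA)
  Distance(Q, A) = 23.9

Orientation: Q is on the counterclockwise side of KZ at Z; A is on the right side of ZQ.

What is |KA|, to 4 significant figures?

77.42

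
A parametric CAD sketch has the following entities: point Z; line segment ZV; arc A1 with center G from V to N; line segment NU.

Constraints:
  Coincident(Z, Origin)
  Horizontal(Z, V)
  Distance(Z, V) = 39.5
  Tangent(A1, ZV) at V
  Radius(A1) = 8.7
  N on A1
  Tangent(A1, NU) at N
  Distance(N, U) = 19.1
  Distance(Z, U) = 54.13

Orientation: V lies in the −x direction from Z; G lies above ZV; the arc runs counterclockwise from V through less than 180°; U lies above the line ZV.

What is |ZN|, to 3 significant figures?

36.1

Checks: |GN| = 8.700 ✓; ∠(GN, NU) = 90.00° ✓; |NU| = 19.10 ✓; |ZU| = 54.13 ✓.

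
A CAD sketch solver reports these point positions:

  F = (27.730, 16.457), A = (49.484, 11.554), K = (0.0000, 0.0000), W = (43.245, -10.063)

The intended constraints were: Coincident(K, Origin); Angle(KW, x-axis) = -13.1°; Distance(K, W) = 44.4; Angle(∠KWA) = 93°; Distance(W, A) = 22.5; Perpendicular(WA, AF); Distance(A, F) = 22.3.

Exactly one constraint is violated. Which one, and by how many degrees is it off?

Perpendicular(WA, AF) — off by 3.40°.

K = (0.00, 0.00) ✓; KW at -13.10° ✓; |KW| = 44.40 ✓; ∠KWA = 93.00° ✓; |WA| = 22.50 ✓; ∠(WA, AF) = 93.40° ✗; |AF| = 22.30 ✓.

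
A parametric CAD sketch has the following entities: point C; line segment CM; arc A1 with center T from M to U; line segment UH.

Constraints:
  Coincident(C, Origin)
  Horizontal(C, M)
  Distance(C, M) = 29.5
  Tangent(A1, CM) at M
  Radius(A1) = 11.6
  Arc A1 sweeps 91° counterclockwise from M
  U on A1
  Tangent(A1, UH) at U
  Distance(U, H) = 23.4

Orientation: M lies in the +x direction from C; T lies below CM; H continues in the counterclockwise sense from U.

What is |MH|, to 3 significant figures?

36.9

On A1, M sits at bearing 90° from T; a 91° counterclockwise sweep puts U at bearing 181°, so U = T + 11.6·(cos 181°, sin 181°) = (17.9, -11.8). Since A1 is tangent to UH there, TU ⟂ UH, so UH runs along (−sin 181°, cos 181°); with |UH| = 23.4, H = (18.3, -35.2). Then |MH| = |H − M| = 36.9.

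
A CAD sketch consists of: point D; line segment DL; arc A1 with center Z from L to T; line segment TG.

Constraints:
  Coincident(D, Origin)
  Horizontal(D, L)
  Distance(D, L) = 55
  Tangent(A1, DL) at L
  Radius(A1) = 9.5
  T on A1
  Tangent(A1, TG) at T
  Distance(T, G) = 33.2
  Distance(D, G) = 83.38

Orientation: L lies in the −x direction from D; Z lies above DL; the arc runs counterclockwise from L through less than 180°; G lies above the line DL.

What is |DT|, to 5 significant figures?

51.612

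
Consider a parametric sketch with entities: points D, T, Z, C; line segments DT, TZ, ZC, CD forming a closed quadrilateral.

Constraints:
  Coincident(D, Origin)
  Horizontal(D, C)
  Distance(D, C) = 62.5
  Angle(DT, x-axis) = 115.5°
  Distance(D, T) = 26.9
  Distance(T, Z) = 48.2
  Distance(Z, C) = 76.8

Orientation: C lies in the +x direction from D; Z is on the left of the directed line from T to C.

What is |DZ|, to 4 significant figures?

64.96

Checks: |TZ| = 48.20 ✓; |ZC| = 76.80 ✓.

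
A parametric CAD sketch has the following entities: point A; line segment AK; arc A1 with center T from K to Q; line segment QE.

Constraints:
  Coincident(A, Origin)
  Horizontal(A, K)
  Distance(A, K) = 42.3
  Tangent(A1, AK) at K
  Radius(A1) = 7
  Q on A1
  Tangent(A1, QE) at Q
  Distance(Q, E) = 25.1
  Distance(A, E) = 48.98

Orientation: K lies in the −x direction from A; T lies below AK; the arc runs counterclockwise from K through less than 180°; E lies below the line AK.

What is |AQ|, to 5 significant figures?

49.559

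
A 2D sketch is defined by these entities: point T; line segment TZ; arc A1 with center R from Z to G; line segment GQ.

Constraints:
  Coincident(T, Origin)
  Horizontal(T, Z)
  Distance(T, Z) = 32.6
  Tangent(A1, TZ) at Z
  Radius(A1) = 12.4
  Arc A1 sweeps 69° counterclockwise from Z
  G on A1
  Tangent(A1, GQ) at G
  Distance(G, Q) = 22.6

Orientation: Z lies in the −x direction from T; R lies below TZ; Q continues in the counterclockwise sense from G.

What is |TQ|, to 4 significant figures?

59.81

T is at the origin; TZ is horizontal with |TZ| = 32.6 and Z on the −x side, so Z = (-32.60, 0.000). A1 meets TZ tangentially, so RZ is at right angles to TZ, so R = Z + (0, -12.4) = (-32.60, -12.40). On A1, Z sits at bearing 90° from R; a 69° counterclockwise sweep puts G at bearing 159°, so G = R + 12.4·(cos 159°, sin 159°) = (-44.18, -7.956). A1 meets GQ tangentially, so RG is at right angles to GQ, so GQ runs along (−sin 159°, cos 159°); with |GQ| = 22.6, Q = (-52.28, -29.06). Then |TQ| = |Q − T| = 59.81.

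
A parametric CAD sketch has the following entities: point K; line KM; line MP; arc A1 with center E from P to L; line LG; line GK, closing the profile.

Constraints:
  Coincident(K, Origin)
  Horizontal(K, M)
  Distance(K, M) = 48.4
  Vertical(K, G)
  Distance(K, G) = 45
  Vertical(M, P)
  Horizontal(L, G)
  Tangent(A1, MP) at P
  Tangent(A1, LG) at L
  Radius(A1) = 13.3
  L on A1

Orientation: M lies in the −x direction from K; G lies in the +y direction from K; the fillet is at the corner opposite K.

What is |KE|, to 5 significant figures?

47.296

K is at the origin; KM is horizontal with |KM| = 48.4 and M on the −x side, so M = (-48.400, 0.0000). KG is vertical with |KG| = 45.0 and G on the +y side, so G = (0.0000, 45.000). The virtual corner opposite K is at (-48.400, 45.000). The tangent condition forces EP to be normal to MP and since A1 is tangent to LG there, EL ⟂ LG, with radius 13.3, so the center E sits 13.3 in from both sides at E = (-35.100, 31.700). Then |KE| = |E − K| = 47.296.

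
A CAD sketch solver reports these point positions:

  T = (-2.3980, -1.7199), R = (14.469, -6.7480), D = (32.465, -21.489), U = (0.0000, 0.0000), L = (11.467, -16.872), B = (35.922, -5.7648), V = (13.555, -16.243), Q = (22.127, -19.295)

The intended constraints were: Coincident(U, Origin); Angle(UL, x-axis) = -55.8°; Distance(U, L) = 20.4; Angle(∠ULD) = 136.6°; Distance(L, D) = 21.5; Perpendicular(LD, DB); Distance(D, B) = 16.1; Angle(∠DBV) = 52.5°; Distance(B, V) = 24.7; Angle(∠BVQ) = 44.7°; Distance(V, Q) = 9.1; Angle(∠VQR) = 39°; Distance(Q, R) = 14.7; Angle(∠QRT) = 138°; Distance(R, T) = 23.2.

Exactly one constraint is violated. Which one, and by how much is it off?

Distance(R, T) = 23.2 — off by 5.60.

U = (0.00, 0.00) ✓; UL at -55.80° ✓; |UL| = 20.40 ✓; ∠ULD = 136.6° ✓; |LD| = 21.50 ✓; ∠(LD, DB) = 90.00° ✓; |DB| = 16.10 ✓; ∠DBV = 52.50° ✓; |BV| = 24.70 ✓; ∠BVQ = 44.70° ✓; |VQ| = 9.099 ✓; ∠VQR = 39.00° ✓; |QR| = 14.70 ✓; ∠QRT = 138.0° ✓; |RT| = 17.60 ✗.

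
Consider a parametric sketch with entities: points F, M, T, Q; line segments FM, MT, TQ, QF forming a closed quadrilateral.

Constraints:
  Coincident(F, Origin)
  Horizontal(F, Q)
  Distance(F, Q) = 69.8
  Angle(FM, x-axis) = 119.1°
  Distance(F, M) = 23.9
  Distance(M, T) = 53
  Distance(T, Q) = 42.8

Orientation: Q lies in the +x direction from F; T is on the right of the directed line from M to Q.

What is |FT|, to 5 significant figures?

31.867

Checks: |MT| = 53.00 ✓; |TQ| = 42.80 ✓.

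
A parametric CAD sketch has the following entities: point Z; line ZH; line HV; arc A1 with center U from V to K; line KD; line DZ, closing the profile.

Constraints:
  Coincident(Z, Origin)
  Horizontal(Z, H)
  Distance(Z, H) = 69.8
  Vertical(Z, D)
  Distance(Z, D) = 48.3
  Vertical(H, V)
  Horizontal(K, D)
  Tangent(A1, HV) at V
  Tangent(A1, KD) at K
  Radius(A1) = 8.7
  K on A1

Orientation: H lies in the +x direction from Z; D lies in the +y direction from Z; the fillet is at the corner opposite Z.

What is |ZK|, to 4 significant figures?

77.89

The virtual corner opposite Z is at (69.80, 48.30). The tangent condition forces UV to be normal to HV and A1 meets KD tangentially, so UK is at right angles to KD, with radius 8.7, so the center U sits 8.7 in from both sides at U = (61.10, 39.60). That places the tangent points at V = (69.80, 39.60) on HV and K = (61.10, 48.30) on KD. Then |ZK| = |K − Z| = 77.89.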